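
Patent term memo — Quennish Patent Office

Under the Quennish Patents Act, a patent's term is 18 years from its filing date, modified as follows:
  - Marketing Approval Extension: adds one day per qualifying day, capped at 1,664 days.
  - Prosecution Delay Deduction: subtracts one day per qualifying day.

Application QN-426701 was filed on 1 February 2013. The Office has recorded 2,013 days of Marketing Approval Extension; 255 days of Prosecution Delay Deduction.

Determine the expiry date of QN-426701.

Base term: filing date + 18 years → 1 February 2031.
Marketing Approval Extension: 2013 days claimed exceeds the 1664-day cap, so +1664 days → 23 August 2035.
Prosecution Delay Deduction: −255 days → 11 December 2034.

December 11, 2034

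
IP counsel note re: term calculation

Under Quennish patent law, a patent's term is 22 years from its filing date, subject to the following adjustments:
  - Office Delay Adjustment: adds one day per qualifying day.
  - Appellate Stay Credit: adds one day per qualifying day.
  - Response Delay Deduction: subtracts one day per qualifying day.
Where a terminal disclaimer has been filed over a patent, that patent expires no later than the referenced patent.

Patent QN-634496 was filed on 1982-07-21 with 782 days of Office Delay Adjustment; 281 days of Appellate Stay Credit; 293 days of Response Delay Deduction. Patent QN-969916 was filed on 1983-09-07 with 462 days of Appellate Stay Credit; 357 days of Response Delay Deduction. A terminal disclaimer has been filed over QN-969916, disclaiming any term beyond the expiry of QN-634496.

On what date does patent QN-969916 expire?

December 21, 2005

Natural term of QN-969916:
  Base: filing + 22 years → 7 September 2005.
  Appellate Stay Credit: +462 days → 13 December 2006.
  Response Delay Deduction: −357 days → 21 December 2005.
Expiry of referenced patent QN-634496:
  Base: filing + 22 years → 21 July 2004.
  Office Delay Adjustment: +782 days → 11 September 2006.
  Appellate Stay Credit: +281 days → 19 June 2007.
  Response Delay Deduction: −293 days → 30 August 2006.
Terminal disclaimer: QN-969916 expires on the earlier of 21 December 2005 and 30 August 2006.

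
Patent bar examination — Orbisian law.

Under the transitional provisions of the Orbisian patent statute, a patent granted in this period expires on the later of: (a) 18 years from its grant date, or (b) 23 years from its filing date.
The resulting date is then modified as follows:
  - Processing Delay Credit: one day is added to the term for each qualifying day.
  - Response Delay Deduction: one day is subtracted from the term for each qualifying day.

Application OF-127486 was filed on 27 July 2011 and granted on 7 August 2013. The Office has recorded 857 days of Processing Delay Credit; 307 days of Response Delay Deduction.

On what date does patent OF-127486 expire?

January 28, 2036

(a) grant + 18 years → 7 August 2031.
(b) filing + 23 years → 27 July 2034.
Later of the two: 27 July 2034.
Processing Delay Credit: +857 days → 30 November 2036.
Response Delay Deduction: −307 days → 28 January 2036.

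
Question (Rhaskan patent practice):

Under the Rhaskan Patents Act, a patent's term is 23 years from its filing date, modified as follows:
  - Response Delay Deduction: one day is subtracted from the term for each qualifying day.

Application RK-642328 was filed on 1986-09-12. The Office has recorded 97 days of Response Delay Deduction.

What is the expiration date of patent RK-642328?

Base term: filing date + 23 years → 12 September 2009.
Response Delay Deduction: −97 days → 7 June 2009.

June 7, 2009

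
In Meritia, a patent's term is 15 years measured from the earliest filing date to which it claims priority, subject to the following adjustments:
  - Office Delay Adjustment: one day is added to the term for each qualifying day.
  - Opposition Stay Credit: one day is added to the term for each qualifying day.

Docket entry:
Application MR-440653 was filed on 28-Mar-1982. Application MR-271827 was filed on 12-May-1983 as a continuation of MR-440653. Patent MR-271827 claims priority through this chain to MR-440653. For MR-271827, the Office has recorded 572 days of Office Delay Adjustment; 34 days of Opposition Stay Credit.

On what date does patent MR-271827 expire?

November 24, 1998

Earliest priority filing: 28 March 1982.
Base term: 28 March 1982 + 15 years → 28 March 1997.
Office Delay Adjustment: +572 days → 21 October 1998.
Opposition Stay Credit: +34 days → 24 November 1998.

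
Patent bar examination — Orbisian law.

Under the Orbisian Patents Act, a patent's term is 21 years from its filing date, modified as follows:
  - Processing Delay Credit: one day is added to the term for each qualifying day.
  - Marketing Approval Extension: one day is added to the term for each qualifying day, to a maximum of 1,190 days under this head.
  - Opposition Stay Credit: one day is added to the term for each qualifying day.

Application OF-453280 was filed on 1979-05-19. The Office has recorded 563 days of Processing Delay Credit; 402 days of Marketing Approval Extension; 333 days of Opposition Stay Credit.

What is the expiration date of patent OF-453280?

Base term: filing date + 21 years → 19 May 2000.
Processing Delay Credit: +563 days → 3 December 2001.
Marketing Approval Extension: 402 days (within the 1190-day cap) → +402 days → 9 January 2003.
Opposition Stay Credit: +333 days → 8 December 2003.

2003-12-08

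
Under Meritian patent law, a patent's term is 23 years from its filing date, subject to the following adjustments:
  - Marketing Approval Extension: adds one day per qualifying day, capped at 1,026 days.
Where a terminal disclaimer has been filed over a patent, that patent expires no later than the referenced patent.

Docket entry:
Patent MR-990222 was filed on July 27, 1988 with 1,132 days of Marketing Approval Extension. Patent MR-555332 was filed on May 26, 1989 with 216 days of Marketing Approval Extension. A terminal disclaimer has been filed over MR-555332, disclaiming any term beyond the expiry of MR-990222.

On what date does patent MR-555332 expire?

December 28, 2012

Natural term of MR-555332:
  Base: filing + 23 years → 26 May 2012.
  Marketing Approval Extension: 216 days (within the 1026-day cap) → +216 days → 28 December 2012.
Expiry of referenced patent MR-990222:
  Base: filing + 23 years → 27 July 2011.
  Marketing Approval Extension: 1132 days claimed exceeds the 1026-day cap, so +1026 days → 18 May 2014.
Terminal disclaimer: MR-555332 expires on the earlier of 28 December 2012 and 18 May 2014.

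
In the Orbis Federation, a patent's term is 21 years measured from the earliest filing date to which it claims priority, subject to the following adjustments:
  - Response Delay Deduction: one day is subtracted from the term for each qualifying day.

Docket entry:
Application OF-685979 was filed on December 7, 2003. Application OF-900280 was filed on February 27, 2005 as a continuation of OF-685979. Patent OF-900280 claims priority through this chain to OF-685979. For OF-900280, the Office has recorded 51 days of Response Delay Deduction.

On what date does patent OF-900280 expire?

Earliest priority filing: 7 December 2003.
Base term: 7 December 2003 + 21 years → 7 December 2024.
Response Delay Deduction: −51 days → 17 October 2024.

2024-10-17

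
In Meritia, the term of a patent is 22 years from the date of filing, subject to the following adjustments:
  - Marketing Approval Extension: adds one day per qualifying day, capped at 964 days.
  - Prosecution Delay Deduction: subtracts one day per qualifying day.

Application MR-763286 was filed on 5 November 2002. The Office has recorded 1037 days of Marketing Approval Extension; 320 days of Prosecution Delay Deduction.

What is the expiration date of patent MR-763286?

2026-08-11

Base term: filing date + 22 years → 5 November 2024.
Marketing Approval Extension: 1037 days claimed exceeds the 964-day cap, so +964 days → 27 June 2027.
Prosecution Delay Deduction: −320 days → 11 August 2026.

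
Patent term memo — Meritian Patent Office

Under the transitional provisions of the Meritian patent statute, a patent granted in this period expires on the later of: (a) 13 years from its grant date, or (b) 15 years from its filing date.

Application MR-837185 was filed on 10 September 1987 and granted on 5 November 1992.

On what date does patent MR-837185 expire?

November 5, 2005

(a) grant + 13 years → 5 November 2005.
(b) filing + 15 years → 10 September 2002.
Later of the two: 5 November 2005.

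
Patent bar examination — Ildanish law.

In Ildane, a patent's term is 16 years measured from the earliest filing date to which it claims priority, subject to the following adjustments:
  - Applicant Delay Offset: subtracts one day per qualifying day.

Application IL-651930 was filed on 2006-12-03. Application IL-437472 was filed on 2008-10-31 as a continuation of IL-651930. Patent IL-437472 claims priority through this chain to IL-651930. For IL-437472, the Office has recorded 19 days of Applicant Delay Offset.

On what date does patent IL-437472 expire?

Earliest priority filing: 3 December 2006.
Base term: 3 December 2006 + 16 years → 3 December 2022.
Applicant Delay Offset: −19 days → 14 November 2022.

2022-11-14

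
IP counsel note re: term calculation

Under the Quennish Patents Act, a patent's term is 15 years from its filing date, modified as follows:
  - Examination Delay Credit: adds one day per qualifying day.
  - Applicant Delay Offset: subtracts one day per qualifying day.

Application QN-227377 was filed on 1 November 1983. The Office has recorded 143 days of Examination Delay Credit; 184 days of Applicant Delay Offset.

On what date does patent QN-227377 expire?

Base term: filing date + 15 years → 1 November 1998.
Examination Delay Credit: +143 days → 24 March 1999.
Applicant Delay Offset: −184 days → 21 September 1998.

September 21, 1998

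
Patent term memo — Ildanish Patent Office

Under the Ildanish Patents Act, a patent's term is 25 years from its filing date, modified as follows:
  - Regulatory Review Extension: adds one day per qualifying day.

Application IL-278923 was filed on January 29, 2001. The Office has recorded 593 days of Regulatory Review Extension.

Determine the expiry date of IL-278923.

2027-09-14

Base term: filing date + 25 years → 29 January 2026.
Regulatory Review Extension: +593 days → 14 September 2027.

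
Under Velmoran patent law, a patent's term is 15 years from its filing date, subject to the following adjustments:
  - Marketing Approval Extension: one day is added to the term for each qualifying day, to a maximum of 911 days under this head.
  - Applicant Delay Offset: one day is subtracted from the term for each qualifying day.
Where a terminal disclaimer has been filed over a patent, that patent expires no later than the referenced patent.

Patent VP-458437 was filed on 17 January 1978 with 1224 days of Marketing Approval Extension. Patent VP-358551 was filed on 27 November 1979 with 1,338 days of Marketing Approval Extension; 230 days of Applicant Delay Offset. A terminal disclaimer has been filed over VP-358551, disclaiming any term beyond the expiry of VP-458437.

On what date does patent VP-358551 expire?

July 17, 1995

Natural term of VP-358551:
  Base: filing + 15 years → 27 November 1994.
  Marketing Approval Extension: 1338 days claimed exceeds the 911-day cap, so +911 days → 26 May 1997.
  Applicant Delay Offset: −230 days → 8 October 1996.
Expiry of referenced patent VP-458437:
  Base: filing + 15 years → 17 January 1993.
  Marketing Approval Extension: 1224 days claimed exceeds the 911-day cap, so +911 days → 17 July 1995.
Terminal disclaimer: VP-358551 expires on the earlier of 8 October 1996 and 17 July 1995.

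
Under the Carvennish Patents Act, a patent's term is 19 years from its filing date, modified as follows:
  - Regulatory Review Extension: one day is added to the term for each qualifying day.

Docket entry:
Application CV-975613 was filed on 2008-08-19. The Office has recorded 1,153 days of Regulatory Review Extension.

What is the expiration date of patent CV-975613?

October 15, 2030

Base term: filing date + 19 years → 19 August 2027.
Regulatory Review Extension: +1153 days → 15 October 2030.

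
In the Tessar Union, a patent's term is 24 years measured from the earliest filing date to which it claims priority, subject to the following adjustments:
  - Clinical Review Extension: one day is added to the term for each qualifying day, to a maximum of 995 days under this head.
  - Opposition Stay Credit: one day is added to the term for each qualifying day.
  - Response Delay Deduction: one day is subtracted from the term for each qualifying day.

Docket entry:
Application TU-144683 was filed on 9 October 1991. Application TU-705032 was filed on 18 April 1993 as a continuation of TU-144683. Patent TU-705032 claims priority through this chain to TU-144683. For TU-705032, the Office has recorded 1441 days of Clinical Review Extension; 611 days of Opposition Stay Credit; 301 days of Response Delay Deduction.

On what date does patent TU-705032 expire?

2019-05-06

Earliest priority filing: 9 October 1991.
Base term: 9 October 1991 + 24 years → 9 October 2015.
Clinical Review Extension: 1441 days claimed exceeds the 995-day cap, so +995 days → 30 June 2018.
Opposition Stay Credit: +611 days → 2 March 2020.
Response Delay Deduction: −301 days → 6 May 2019.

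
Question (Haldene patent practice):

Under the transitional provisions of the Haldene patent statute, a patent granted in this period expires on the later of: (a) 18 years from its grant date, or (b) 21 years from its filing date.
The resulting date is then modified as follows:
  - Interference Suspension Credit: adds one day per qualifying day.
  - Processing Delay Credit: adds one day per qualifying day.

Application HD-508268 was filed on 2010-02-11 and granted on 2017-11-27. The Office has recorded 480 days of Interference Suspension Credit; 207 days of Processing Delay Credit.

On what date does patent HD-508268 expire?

2037-10-14

(a) grant + 18 years → 27 November 2035.
(b) filing + 21 years → 11 February 2031.
Later of the two: 27 November 2035.
Interference Suspension Credit: +480 days → 21 March 2037.
Processing Delay Credit: +207 days → 14 October 2037.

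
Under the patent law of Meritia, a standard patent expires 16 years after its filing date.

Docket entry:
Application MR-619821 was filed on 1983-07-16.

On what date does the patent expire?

Filing date + 16 years → 16 July 1999.

July 16, 1999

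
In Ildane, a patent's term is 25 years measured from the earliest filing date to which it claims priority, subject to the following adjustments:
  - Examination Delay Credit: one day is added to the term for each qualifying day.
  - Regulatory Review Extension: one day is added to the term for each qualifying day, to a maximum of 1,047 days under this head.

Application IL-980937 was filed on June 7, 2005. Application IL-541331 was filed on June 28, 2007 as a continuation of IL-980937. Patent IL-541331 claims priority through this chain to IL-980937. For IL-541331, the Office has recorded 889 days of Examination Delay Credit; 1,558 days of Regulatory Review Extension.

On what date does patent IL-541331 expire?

Earliest priority filing: 7 June 2005.
Base term: 7 June 2005 + 25 years → 7 June 2030.
Examination Delay Credit: +889 days → 12 November 2032.
Regulatory Review Extension: 1558 days claimed exceeds the 1047-day cap, so +1047 days → 25 September 2035.

2035-09-25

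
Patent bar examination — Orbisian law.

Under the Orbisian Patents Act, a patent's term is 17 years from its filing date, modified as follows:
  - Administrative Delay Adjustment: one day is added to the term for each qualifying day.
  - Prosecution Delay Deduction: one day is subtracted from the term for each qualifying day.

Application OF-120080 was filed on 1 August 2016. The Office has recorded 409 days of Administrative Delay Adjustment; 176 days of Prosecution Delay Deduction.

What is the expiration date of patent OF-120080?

Base term: filing date + 17 years → 1 August 2033.
Administrative Delay Adjustment: +409 days → 14 September 2034.
Prosecution Delay Deduction: −176 days → 22 March 2034.

2034-03-22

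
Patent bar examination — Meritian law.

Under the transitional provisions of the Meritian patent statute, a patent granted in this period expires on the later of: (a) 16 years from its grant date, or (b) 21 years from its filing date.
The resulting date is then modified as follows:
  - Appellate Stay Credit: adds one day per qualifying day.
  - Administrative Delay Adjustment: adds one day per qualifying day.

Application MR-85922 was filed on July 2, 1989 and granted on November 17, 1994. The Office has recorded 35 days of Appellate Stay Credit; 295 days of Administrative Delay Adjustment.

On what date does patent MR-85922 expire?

October 13, 2011

(a) grant + 16 years → 17 November 2010.
(b) filing + 21 years → 2 July 2010.
Later of the two: 17 November 2010.
Appellate Stay Credit: +35 days → 22 December 2010.
Administrative Delay Adjustment: +295 days → 13 October 2011.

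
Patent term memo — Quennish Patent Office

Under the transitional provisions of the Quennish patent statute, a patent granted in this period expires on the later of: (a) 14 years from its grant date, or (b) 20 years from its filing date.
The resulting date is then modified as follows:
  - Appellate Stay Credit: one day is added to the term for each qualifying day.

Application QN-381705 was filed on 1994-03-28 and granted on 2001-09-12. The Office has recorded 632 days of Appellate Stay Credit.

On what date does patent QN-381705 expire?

June 5, 2017

(a) grant + 14 years → 12 September 2015.
(b) filing + 20 years → 28 March 2014.
Later of the two: 12 September 2015.
Appellate Stay Credit: +632 days → 5 June 2017.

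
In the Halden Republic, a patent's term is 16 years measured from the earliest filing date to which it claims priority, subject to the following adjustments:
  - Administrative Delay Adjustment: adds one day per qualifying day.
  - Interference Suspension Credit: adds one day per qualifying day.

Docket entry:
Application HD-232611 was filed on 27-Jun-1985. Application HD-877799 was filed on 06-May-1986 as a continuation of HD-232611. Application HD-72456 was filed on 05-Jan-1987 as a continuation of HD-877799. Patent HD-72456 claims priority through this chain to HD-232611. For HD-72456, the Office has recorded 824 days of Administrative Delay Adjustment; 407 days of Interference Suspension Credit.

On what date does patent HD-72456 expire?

Earliest priority filing: 27 June 1985.
Base term: 27 June 1985 + 16 years → 27 June 2001.
Administrative Delay Adjustment: +824 days → 29 September 2003.
Interference Suspension Credit: +407 days → 9 November 2004.

November 9, 2004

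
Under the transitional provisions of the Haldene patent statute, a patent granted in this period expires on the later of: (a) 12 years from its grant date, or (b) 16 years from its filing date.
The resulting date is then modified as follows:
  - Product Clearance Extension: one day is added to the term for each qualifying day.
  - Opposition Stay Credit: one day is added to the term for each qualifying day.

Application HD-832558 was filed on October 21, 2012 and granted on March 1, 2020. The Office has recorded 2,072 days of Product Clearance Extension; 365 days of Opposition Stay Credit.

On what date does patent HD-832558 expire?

November 2, 2038

(a) grant + 12 years → 1 March 2032.
(b) filing + 16 years → 21 October 2028.
Later of the two: 1 March 2032.
Product Clearance Extension: +2072 days → 2 November 2037.
Opposition Stay Credit: +365 days → 2 November 2038.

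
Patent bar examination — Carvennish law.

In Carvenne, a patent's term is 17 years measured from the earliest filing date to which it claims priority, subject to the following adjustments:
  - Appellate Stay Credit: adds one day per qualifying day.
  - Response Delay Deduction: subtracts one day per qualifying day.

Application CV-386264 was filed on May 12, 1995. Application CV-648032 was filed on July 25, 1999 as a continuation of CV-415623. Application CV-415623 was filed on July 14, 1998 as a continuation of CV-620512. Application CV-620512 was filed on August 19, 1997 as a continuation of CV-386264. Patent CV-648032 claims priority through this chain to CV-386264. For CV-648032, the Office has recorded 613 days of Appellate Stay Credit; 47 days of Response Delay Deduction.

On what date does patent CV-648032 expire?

Earliest priority filing: 12 May 1995.
Base term: 12 May 1995 + 17 years → 12 May 2012.
Appellate Stay Credit: +613 days → 15 January 2014.
Response Delay Deduction: −47 days → 29 November 2013.

November 29, 2013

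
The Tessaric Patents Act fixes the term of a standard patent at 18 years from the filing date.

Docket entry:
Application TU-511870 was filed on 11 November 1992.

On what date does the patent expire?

Filing date + 18 years → 11 November 2010.

November 11, 2010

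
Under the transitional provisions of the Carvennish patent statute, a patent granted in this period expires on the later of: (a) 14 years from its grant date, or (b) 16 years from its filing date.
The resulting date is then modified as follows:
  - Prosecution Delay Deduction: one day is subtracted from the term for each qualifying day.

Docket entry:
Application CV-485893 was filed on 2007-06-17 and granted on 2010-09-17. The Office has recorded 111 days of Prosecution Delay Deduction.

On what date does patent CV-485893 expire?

2024-05-29

(a) grant + 14 years → 17 September 2024.
(b) filing + 16 years → 17 June 2023.
Later of the two: 17 September 2024.
Prosecution Delay Deduction: −111 days → 29 May 2024.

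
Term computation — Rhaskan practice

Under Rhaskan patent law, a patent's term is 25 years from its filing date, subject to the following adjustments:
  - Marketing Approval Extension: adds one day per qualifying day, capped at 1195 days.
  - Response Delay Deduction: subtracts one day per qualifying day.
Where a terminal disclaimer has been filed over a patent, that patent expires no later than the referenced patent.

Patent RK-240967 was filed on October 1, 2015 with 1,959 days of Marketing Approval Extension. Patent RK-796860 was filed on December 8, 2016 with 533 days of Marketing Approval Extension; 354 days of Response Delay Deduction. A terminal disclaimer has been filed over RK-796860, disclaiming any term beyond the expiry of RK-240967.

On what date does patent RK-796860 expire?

June 5, 2042

Natural term of RK-796860:
  Base: filing + 25 years → 8 December 2041.
  Marketing Approval Extension: 533 days (within the 1195-day cap) → +533 days → 25 May 2043.
  Response Delay Deduction: −354 days → 5 June 2042.
Expiry of referenced patent RK-240967:
  Base: filing + 25 years → 1 October 2040.
  Marketing Approval Extension: 1959 days claimed exceeds the 1195-day cap, so +1195 days → 9 January 2044.
Terminal disclaimer: RK-796860 expires on the earlier of 5 June 2042 and 9 January 2044.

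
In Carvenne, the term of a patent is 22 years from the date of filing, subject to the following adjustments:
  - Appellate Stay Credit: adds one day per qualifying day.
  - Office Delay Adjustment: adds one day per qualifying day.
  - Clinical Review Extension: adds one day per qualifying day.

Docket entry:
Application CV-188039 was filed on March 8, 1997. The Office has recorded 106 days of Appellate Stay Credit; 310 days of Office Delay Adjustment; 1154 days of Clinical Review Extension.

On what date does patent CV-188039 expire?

Base term: filing date + 22 years → 8 March 2019.
Appellate Stay Credit: +106 days → 22 June 2019.
Office Delay Adjustment: +310 days → 27 April 2020.
Clinical Review Extension: +1154 days → 25 June 2023.

June 25, 2023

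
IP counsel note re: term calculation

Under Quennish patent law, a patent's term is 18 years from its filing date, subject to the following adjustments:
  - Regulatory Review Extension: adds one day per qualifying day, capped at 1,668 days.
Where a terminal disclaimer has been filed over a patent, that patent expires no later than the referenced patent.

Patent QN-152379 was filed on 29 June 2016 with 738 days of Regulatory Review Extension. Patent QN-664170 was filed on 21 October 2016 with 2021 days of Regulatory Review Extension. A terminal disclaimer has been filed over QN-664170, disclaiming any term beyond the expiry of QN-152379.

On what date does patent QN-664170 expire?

Natural term of QN-664170:
  Base: filing + 18 years → 21 October 2034.
  Regulatory Review Extension: 2021 days claimed exceeds the 1668-day cap, so +1668 days → 16 May 2039.
Expiry of referenced patent QN-152379:
  Base: filing + 18 years → 29 June 2034.
  Regulatory Review Extension: 738 days (within the 1668-day cap) → +738 days → 6 July 2036.
Terminal disclaimer: QN-664170 expires on the earlier of 16 May 2039 and 6 July 2036.

2036-07-06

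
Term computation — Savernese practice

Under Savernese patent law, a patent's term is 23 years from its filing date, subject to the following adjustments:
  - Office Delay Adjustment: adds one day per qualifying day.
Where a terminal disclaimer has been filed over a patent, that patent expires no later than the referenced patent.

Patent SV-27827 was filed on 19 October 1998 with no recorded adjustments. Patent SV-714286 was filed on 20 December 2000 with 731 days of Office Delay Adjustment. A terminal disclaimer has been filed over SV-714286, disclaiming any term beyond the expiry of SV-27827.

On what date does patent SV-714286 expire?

2021-10-19

Natural term of SV-714286:
  Base: filing + 23 years → 20 December 2023.
  Office Delay Adjustment: +731 days → 20 December 2025.
Expiry of referenced patent SV-27827:
  Base: filing + 23 years → 19 October 2021.
Terminal disclaimer: SV-714286 expires on the earlier of 20 December 2025 and 19 October 2021.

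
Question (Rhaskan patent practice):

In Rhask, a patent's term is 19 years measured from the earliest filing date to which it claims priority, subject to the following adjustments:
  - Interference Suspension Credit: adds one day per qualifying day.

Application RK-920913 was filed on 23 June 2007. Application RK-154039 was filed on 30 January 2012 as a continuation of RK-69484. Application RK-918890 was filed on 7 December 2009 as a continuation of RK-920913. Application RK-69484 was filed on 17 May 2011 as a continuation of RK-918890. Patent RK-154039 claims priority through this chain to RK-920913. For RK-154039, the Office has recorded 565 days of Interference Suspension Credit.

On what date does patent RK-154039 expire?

Earliest priority filing: 23 June 2007.
Base term: 23 June 2007 + 19 years → 23 June 2026.
Interference Suspension Credit: +565 days → 9 January 2028.

January 9, 2028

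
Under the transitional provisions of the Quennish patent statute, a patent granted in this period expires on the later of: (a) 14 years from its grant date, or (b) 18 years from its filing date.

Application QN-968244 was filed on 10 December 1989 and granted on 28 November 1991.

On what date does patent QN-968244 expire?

December 10, 2007

(a) grant + 14 years → 28 November 2005.
(b) filing + 18 years → 10 December 2007.
Later of the two: 10 December 2007.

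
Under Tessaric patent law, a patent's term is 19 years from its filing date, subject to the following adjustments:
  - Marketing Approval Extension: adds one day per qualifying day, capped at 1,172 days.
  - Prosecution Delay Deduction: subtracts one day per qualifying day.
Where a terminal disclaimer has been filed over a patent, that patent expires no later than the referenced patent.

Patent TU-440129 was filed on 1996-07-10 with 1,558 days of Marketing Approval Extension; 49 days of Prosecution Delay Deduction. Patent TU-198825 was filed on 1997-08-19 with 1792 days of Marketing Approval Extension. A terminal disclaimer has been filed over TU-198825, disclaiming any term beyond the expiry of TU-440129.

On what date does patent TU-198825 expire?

Natural term of TU-198825:
  Base: filing + 19 years → 19 August 2016.
  Marketing Approval Extension: 1792 days claimed exceeds the 1172-day cap, so +1172 days → 4 November 2019.
Expiry of referenced patent TU-440129:
  Base: filing + 19 years → 10 July 2015.
  Marketing Approval Extension: 1558 days claimed exceeds the 1172-day cap, so +1172 days → 24 September 2018.
  Prosecution Delay Deduction: −49 days → 6 August 2018.
Terminal disclaimer: TU-198825 expires on the earlier of 4 November 2019 and 6 August 2018.

2018-08-06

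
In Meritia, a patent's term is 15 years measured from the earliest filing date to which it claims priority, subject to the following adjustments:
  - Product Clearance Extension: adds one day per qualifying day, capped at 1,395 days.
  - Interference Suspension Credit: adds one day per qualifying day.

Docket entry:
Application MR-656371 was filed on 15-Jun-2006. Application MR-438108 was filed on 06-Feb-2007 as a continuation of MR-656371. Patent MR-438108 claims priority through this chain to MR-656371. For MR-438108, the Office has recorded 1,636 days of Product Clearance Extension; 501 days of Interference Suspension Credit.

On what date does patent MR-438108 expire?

August 24, 2026

Earliest priority filing: 15 June 2006.
Base term: 15 June 2006 + 15 years → 15 June 2021.
Product Clearance Extension: 1636 days claimed exceeds the 1395-day cap, so +1395 days → 10 April 2025.
Interference Suspension Credit: +501 days → 24 August 2026.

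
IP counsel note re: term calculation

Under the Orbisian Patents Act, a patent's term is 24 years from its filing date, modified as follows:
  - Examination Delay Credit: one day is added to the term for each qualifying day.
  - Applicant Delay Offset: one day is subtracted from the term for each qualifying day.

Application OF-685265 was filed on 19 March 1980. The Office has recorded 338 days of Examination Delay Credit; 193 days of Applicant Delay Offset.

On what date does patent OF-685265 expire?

August 11, 2004

Base term: filing date + 24 years → 19 March 2004.
Examination Delay Credit: +338 days → 20 February 2005.
Applicant Delay Offset: −193 days → 11 August 2004.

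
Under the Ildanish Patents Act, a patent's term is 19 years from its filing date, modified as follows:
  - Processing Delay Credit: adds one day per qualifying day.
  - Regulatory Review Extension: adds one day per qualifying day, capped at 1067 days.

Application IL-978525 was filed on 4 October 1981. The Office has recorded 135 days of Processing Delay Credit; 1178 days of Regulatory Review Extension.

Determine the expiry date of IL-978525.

January 19, 2004

Base term: filing date + 19 years → 4 October 2000.
Processing Delay Credit: +135 days → 16 February 2001.
Regulatory Review Extension: 1178 days claimed exceeds the 1067-day cap, so +1067 days → 19 January 2004.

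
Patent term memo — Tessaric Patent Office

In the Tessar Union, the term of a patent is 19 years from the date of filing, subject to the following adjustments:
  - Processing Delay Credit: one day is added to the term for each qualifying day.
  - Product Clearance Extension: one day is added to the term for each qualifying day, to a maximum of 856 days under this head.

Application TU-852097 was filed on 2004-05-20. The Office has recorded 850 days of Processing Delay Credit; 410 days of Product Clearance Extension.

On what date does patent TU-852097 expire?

Base term: filing date + 19 years → 20 May 2023.
Processing Delay Credit: +850 days → 16 September 2025.
Product Clearance Extension: 410 days (within the 856-day cap) → +410 days → 31 October 2026.

October 31, 2026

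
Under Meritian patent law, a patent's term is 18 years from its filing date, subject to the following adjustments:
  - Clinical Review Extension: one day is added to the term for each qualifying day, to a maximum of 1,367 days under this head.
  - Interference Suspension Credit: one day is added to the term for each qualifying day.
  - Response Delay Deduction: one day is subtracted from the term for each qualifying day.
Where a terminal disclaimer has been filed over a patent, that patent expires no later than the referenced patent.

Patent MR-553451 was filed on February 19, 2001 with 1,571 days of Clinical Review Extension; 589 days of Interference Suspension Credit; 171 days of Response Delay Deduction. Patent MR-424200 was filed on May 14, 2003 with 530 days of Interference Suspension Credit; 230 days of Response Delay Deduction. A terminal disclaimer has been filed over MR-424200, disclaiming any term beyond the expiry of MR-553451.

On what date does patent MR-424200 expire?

March 10, 2022

Natural term of MR-424200:
  Base: filing + 18 years → 14 May 2021.
  Interference Suspension Credit: +530 days → 26 October 2022.
  Response Delay Deduction: −230 days → 10 March 2022.
Expiry of referenced patent MR-553451:
  Base: filing + 18 years → 19 February 2019.
  Clinical Review Extension: 1571 days claimed exceeds the 1367-day cap, so +1367 days → 17 November 2022.
  Interference Suspension Credit: +589 days → 28 June 2024.
  Response Delay Deduction: −171 days → 9 January 2024.
Terminal disclaimer: MR-424200 expires on the earlier of 10 March 2022 and 9 January 2024.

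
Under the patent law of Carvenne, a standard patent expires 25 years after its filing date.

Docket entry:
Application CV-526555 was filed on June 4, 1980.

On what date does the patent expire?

2005-06-04

Filing date + 25 years → 4 June 2005.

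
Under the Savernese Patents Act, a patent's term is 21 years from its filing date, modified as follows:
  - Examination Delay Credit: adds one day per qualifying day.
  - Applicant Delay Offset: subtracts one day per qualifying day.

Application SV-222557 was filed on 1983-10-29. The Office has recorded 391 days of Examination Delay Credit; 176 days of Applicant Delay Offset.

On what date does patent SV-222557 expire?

Base term: filing date + 21 years → 29 October 2004.
Examination Delay Credit: +391 days → 24 November 2005.
Applicant Delay Offset: −176 days → 1 June 2005.

June 1, 2005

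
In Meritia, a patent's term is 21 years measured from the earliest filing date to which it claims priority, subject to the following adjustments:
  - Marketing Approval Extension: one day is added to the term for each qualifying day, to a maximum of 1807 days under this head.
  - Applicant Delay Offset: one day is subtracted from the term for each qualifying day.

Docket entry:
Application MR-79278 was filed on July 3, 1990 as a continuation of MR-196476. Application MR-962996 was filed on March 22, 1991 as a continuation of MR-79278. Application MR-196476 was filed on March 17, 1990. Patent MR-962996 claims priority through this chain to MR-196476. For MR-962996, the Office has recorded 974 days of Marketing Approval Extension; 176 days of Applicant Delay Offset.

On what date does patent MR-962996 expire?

Earliest priority filing: 17 March 1990.
Base term: 17 March 1990 + 21 years → 17 March 2011.
Marketing Approval Extension: 974 days (within the 1807-day cap) → +974 days → 15 November 2013.
Applicant Delay Offset: −176 days → 23 May 2013.

May 23, 2013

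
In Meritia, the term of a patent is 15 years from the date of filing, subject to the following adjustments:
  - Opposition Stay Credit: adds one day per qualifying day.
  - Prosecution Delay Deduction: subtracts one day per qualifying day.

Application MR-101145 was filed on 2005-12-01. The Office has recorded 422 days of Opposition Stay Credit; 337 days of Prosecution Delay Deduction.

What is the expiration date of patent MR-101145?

Base term: filing date + 15 years → 1 December 2020.
Opposition Stay Credit: +422 days → 27 January 2022.
Prosecution Delay Deduction: −337 days → 24 February 2021.

2021-02-24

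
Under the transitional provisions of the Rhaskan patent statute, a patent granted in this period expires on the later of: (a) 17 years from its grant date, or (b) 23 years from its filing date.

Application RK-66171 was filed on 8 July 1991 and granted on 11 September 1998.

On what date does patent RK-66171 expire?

(a) grant + 17 years → 11 September 2015.
(b) filing + 23 years → 8 July 2014.
Later of the two: 11 September 2015.

2015-09-11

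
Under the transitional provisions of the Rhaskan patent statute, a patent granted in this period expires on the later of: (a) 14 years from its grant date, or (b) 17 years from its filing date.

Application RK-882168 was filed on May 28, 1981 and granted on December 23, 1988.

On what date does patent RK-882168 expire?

December 23, 2002

(a) grant + 14 years → 23 December 2002.
(b) filing + 17 years → 28 May 1998.
Later of the two: 23 December 2002.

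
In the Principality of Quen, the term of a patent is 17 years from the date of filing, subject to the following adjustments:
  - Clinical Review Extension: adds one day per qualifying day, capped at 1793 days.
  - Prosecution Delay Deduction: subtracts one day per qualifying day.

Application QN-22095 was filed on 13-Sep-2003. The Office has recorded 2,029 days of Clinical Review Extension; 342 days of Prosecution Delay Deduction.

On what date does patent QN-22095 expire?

Base term: filing date + 17 years → 13 September 2020.
Clinical Review Extension: 2029 days claimed exceeds the 1793-day cap, so +1793 days → 11 August 2025.
Prosecution Delay Deduction: −342 days → 3 September 2024.

2024-09-03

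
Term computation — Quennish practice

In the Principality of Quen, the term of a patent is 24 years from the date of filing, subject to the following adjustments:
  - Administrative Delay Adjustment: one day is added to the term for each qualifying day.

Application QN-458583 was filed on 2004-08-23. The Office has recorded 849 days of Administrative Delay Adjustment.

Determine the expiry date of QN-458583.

December 20, 2030

Base term: filing date + 24 years → 23 August 2028.
Administrative Delay Adjustment: +849 days → 20 December 2030.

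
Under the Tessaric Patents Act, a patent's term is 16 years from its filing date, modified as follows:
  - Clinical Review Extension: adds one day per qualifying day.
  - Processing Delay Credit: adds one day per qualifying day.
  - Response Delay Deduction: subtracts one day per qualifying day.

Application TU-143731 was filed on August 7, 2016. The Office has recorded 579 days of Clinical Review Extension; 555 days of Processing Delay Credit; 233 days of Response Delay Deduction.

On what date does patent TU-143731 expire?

January 25, 2035

Base term: filing date + 16 years → 7 August 2032.
Clinical Review Extension: +579 days → 9 March 2034.
Processing Delay Credit: +555 days → 15 September 2035.
Response Delay Deduction: −233 days → 25 January 2035.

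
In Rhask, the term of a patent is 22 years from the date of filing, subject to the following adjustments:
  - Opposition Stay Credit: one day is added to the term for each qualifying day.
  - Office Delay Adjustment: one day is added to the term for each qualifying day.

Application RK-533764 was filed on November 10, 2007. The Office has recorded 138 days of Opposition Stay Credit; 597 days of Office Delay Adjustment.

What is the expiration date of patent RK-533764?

Base term: filing date + 22 years → 10 November 2029.
Opposition Stay Credit: +138 days → 28 March 2030.
Office Delay Adjustment: +597 days → 15 November 2031.

2031-11-15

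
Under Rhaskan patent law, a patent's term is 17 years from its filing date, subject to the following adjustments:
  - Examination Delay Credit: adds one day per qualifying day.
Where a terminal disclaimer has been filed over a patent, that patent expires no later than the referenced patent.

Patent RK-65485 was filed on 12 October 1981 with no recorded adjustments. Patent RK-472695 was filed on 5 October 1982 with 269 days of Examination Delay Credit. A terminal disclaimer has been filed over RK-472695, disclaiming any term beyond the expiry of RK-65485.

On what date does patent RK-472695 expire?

October 12, 1998

Natural term of RK-472695:
  Base: filing + 17 years → 5 October 1999.
  Examination Delay Credit: +269 days → 30 June 2000.
Expiry of referenced patent RK-65485:
  Base: filing + 17 years → 12 October 1998.
Terminal disclaimer: RK-472695 expires on the earlier of 30 June 2000 and 12 October 1998.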